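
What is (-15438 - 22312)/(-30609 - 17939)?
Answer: 18875/24274 ≈ 0.77758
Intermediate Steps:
(-15438 - 22312)/(-30609 - 17939) = -37750/(-48548) = -37750*(-1/48548) = 18875/24274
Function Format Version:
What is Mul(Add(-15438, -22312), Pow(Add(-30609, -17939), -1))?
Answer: Rational(18875, 24274) ≈ 0.77758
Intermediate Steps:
Mul(Add(-15438, -22312), Pow(Add(-30609, -17939), -1)) = Mul(-37750, Pow(-48548, -1)) = Mul(-37750, Rational(-1, 48548)) = Rational(18875, 24274)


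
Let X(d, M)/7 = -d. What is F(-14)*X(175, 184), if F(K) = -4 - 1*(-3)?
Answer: 1225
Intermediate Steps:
X(d, M) = -7*d (X(d, M) = 7*(-d) = -7*d)
F(K) = -1 (F(K) = -4 + 3 = -1)
F(-14)*X(175, 184) = -(-7)*175 = -1*(-1225) = 1225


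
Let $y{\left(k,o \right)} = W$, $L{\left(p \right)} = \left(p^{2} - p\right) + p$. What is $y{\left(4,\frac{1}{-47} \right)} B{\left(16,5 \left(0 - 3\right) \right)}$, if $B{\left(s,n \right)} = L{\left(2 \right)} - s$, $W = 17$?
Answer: $-204$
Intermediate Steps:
$L{\left(p \right)} = p^{2}$
$y{\left(k,o \right)} = 17$
$B{\left(s,n \right)} = 4 - s$ ($B{\left(s,n \right)} = 2^{2} - s = 4 - s$)
$y{\left(4,\frac{1}{-47} \right)} B{\left(16,5 \left(0 - 3\right) \right)} = 17 \left(4 - 16\right) = 17 \left(-12\right) = -204$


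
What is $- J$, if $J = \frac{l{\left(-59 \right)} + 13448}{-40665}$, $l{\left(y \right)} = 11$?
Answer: $\frac{13459}{40665} \approx 0.33097$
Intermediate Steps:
$J = - \frac{13459}{40665}$ ($J = \frac{11 + 13448}{-40665} = 13459 \left(- \frac{1}{40665}\right) = - \frac{13459}{40665} \approx -0.33097$)
$- J = \left(-1\right) \left(- \frac{13459}{40665}\right) = \frac{13459}{40665}$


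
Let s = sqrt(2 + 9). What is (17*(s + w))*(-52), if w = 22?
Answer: -19448 - 884*sqrt(11) ≈ -22380.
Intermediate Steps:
s = sqrt(11) ≈ 3.3166
(17*(s + w))*(-52) = (17*(sqrt(11) + 22))*(-52) = (17*(22 + sqrt(11)))*(-52) = (374 + 17*sqrt(11))*(-52) = -19448 - 884*sqrt(11)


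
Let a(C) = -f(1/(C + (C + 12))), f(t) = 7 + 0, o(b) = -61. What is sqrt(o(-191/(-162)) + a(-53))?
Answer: 2*I*sqrt(17) ≈ 8.2462*I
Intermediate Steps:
f(t) = 7
a(C) = -7 (a(C) = -1*7 = -7)
sqrt(o(-191/(-162)) + a(-53)) = sqrt(-61 - 7) = sqrt(-68) = 2*I*sqrt(17)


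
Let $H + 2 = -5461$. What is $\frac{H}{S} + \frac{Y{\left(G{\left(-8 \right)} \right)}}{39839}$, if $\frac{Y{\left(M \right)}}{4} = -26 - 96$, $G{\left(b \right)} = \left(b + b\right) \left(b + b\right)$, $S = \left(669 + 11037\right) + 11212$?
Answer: $- \frac{228824441}{913030202} \approx -0.25062$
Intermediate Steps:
$S = 22918$ ($S = 11706 + 11212 = 22918$)
$G{\left(b \right)} = 4 b^{2}$ ($G{\left(b \right)} = 2 b 2 b = 4 b^{2}$)
$Y{\left(M \right)} = -488$ ($Y{\left(M \right)} = 4 \left(-26 - 96\right) = 4 \left(-122\right) = -488$)
$H = -5463$ ($H = -2 - 5461 = -5463$)
$\frac{H}{S} + \frac{Y{\left(G{\left(-8 \right)} \right)}}{39839} = - \frac{5463}{22918} - \frac{488}{39839} = - \frac{228824441}{913030202}$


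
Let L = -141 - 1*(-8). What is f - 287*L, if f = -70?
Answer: 38101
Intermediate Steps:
L = -133 (L = -141 + 8 = -133)
f - 287*L = -70 - 287*(-133) = -70 + 38171 = 38101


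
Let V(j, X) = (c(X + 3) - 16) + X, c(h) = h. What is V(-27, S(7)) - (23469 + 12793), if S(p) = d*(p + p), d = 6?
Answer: -36107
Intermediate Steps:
S(p) = 12*p (S(p) = 6*(p + p) = 6*(2*p) = 12*p)
V(j, X) = -13 + 2*X (V(j, X) = ((X + 3) - 16) + X = ((3 + X) - 16) + X = (-13 + X) + X = -13 + 2*X)
V(-27, S(7)) - (23469 + 12793) = (-13 + 2*(12*7)) - (23469 + 12793) = (-13 + 2*84) - 1*36262 = (-13 + 168) - 36262 = 155 - 36262 = -36107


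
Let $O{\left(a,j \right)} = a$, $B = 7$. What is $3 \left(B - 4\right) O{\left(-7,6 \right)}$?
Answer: $-63$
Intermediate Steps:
$3 \left(B - 4\right) O{\left(-7,6 \right)} = 3 \left(7 - 4\right) \left(-7\right) = 3 \cdot 3 \left(-7\right) = 9 \left(-7\right) = -63$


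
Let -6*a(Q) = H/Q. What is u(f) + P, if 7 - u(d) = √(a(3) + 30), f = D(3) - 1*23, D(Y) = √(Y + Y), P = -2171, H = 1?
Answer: -2164 - 7*√22/6 ≈ -2169.5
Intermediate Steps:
D(Y) = √2*√Y (D(Y) = √(2*Y) = √2*√Y)
a(Q) = -1/(6*Q)
f = -23 + √6 (f = √2*√3 - 1*23 = √6 - 23 = -23 + √6 ≈ -20.551)
u(d) = 7 - 7*√22/6 (u(d) = 7 - √(-⅙/3 + 30) = 7 - √(-⅙*⅓ + 30) = 7 - √(-1/18 + 30) = 7 - √(539/18) = 7 - 7*√22/6)
u(f) + P = (7 - 7*√22/6) - 2171 = -2164 - 7*√22/6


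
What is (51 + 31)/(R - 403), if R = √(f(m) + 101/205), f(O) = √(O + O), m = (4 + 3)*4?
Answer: -82/(403 - √(20705 + 84050*√14)/205) ≈ -0.20491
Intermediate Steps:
m = 28 (m = 7*4 = 28)
f(O) = √2*√O (f(O) = √(2*O) = √2*√O)
R = √(101/205 + 2*√14) (R = √(√2*√28 + 101/205) = √(√2*(2*√7) + 101*(1/205)) = √(2*√14 + 101/205) = √(101/205 + 2*√14) ≈ 2.8242)
(51 + 31)/(R - 403) = (51 + 31)/(√(20705 + 84050*√14)/205 - 403) = 82/(-403 + √(20705 + 84050*√14)/205)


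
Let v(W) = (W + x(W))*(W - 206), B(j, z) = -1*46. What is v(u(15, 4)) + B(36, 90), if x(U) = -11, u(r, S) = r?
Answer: -810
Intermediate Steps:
B(j, z) = -46
v(W) = (-206 + W)*(-11 + W) (v(W) = (W - 11)*(W - 206) = (-11 + W)*(-206 + W) = (-206 + W)*(-11 + W))
v(u(15, 4)) + B(36, 90) = (2266 + 15² - 217*15) - 46 = (2266 + 225 - 3255) - 46 = -764 - 46 = -810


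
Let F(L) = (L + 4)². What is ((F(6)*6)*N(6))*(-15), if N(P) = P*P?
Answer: -324000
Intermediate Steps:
F(L) = (4 + L)²
N(P) = P²
((F(6)*6)*N(6))*(-15) = (((4 + 6)²*6)*6²)*(-15) = ((10²*6)*36)*(-15) = ((100*6)*36)*(-15) = (600*36)*(-15) = 21600*(-15) = -324000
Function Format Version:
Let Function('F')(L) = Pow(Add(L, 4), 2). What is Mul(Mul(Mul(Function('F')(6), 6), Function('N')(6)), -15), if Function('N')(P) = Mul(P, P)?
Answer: -324000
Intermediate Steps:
Function('F')(L) = Pow(Add(4, L), 2)
Function('N')(P) = Pow(P, 2)
Mul(Mul(Mul(Function('F')(6), 6), Function('N')(6)), -15) = Mul(Mul(Mul(Pow(Add(4, 6), 2), 6), Pow(6, 2)), -15) = Mul(Mul(Mul(Pow(10, 2), 6), 36), -15) = Mul(Mul(Mul(100, 6), 36), -15) = Mul(Mul(600, 36), -15) = Mul(21600, -15) = -324000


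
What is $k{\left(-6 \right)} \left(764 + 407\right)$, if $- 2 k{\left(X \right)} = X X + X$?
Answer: $-17565$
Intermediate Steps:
$k{\left(X \right)} = - \frac{X}{2} - \frac{X^{2}}{2}$ ($k{\left(X \right)} = - \frac{X X + X}{2} = - \frac{X^{2} + X}{2} = - \frac{X + X^{2}}{2} = - \frac{X}{2} - \frac{X^{2}}{2}$)
$k{\left(-6 \right)} \left(764 + 407\right) = \left(- \frac{1}{2}\right) \left(-6\right) \left(1 - 6\right) \left(764 + 407\right) = \left(- \frac{1}{2}\right) \left(-6\right) \left(-5\right) 1171 = \left(-15\right) 1171 = -17565$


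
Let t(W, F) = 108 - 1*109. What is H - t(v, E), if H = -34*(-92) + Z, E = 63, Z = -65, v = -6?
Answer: 3064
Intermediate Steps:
t(W, F) = -1 (t(W, F) = 108 - 109 = -1)
H = 3063 (H = -34*(-92) - 65 = 3128 - 65 = 3063)
H - t(v, E) = 3063 - 1*(-1) = 3063 + 1 = 3064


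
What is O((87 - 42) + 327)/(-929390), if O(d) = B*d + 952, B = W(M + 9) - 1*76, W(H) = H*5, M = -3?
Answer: 1616/92939 ≈ 0.017388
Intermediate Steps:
W(H) = 5*H
B = -46 (B = 5*(-3 + 9) - 1*76 = 5*6 - 76 = 30 - 76 = -46)
O(d) = 952 - 46*d (O(d) = -46*d + 952 = 952 - 46*d)
O((87 - 42) + 327)/(-929390) = (952 - 46*((87 - 42) + 327))/(-929390) = (952 - 46*(45 + 327))*(-1/929390) = (952 - 46*372)*(-1/929390) = (952 - 17112)*(-1/929390) = -16160*(-1/929390) = 1616/92939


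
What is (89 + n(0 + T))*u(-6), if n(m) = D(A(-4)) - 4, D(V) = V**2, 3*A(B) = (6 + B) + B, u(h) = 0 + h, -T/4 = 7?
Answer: -1538/3 ≈ -512.67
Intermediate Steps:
T = -28 (T = -4*7 = -28)
u(h) = h
A(B) = 2 + 2*B/3 (A(B) = ((6 + B) + B)/3 = (6 + 2*B)/3 = 2 + 2*B/3)
n(m) = -32/9 (n(m) = (2 + (2/3)*(-4))**2 - 4 = (2 - 8/3)**2 - 4 = (-2/3)**2 - 4 = 4/9 - 4 = -32/9)
(89 + n(0 + T))*u(-6) = (89 - 32/9)*(-6) = (769/9)*(-6) = -1538/3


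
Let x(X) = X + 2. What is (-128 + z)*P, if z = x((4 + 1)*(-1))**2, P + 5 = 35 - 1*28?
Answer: -238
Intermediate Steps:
x(X) = 2 + X
P = 2 (P = -5 + (35 - 1*28) = -5 + (35 - 28) = -5 + 7 = 2)
z = 9 (z = (2 + (4 + 1)*(-1))**2 = (2 + 5*(-1))**2 = (2 - 5)**2 = (-3)**2 = 9)
(-128 + z)*P = (-128 + 9)*2 = -119*2 = -238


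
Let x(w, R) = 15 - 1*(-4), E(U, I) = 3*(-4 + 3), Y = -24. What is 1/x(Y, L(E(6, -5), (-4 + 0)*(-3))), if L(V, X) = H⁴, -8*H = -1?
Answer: 1/19 ≈ 0.052632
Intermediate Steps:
H = ⅛ (H = -⅛*(-1) = ⅛ ≈ 0.12500)
E(U, I) = -3 (E(U, I) = 3*(-1) = -3)
L(V, X) = 1/4096 (L(V, X) = (⅛)⁴ = 1/4096)
x(w, R) = 19 (x(w, R) = 15 + 4 = 19)
1/x(Y, L(E(6, -5), (-4 + 0)*(-3))) = 1/19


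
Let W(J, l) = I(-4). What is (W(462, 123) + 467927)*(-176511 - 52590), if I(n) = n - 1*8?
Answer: -107199794415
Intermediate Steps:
I(n) = -8 + n (I(n) = n - 8 = -8 + n)
W(J, l) = -12 (W(J, l) = -8 - 4 = -12)
(W(462, 123) + 467927)*(-176511 - 52590) = (-12 + 467927)*(-176511 - 52590) = 467915*(-229101) = -107199794415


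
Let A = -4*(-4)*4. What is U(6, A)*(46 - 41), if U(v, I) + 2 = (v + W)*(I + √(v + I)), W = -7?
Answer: -330 - 5*√70 ≈ -371.83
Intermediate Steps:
A = 64 (A = 16*4 = 64)
U(v, I) = -2 + (-7 + v)*(I + √(I + v)) (U(v, I) = -2 + (v - 7)*(I + √(v + I)) = -2 + (-7 + v)*(I + √(I + v)))
U(6, A)*(46 - 41) = (-2 - 7*64 - 7*√(64 + 6) + 64*6 + 6*√(64 + 6))*(46 - 41) = (-2 - 448 - 7*√70 + 384 + 6*√70)*5 = (-66 - √70)*5 = -330 - 5*√70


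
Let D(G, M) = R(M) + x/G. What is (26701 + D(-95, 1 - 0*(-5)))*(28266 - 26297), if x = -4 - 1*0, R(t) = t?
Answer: 4994750486/95 ≈ 5.2576e+7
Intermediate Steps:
x = -4 (x = -4 + 0 = -4)
D(G, M) = M - 4/G
(26701 + D(-95, 1 - 0*(-5)))*(28266 - 26297) = (26701 + ((1 - 0*(-5)) - 4/(-95)))*(28266 - 26297) = (26701 + ((1 - 2*0) - 4*(-1/95)))*1969 = (26701 + ((1 + 0) + 4/95))*1969 = (26701 + (1 + 4/95))*1969 = (26701 + 99/95)*1969 = (2536694/95)*1969 = 4994750486/95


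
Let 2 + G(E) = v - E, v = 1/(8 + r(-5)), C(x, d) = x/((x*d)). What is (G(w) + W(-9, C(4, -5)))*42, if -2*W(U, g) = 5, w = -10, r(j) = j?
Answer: 245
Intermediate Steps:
C(x, d) = 1/d (C(x, d) = x/((d*x)) = x*(1/(d*x)) = 1/d)
W(U, g) = -5/2 (W(U, g) = -½*5 = -5/2)
v = ⅓ (v = 1/(8 - 5) = 1/3 = ⅓ ≈ 0.33333)
G(E) = -5/3 - E (G(E) = -2 + (⅓ - E) = -5/3 - E)
(G(w) + W(-9, C(4, -5)))*42 = ((-5/3 - 1*(-10)) - 5/2)*42 = ((-5/3 + 10) - 5/2)*42 = (25/3 - 5/2)*42 = (35/6)*42 = 245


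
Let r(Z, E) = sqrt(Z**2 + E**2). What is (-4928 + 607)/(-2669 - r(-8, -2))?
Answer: 678397/419029 - 8642*sqrt(17)/7123493 ≈ 1.6140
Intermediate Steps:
r(Z, E) = sqrt(E**2 + Z**2)
(-4928 + 607)/(-2669 - r(-8, -2)) = (-4928 + 607)/(-2669 - sqrt((-2)**2 + (-8)**2)) = -4321/(-2669 - sqrt(4 + 64)) = -4321/(-2669 - sqrt(68)) = -4321/(-2669 - 2*sqrt(17))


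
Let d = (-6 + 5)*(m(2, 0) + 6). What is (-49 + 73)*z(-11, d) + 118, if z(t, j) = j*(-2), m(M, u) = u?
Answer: 406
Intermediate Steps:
d = -6 (d = (-6 + 5)*(0 + 6) = -1*6 = -6)
z(t, j) = -2*j
(-49 + 73)*z(-11, d) + 118 = (-49 + 73)*(-2*(-6)) + 118 = 24*12 + 118 = 288 + 118 = 406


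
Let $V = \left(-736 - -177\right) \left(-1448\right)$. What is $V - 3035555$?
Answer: $-2226123$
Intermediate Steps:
$V = 809432$ ($V = \left(-736 + 177\right) \left(-1448\right) = \left(-559\right) \left(-1448\right) = 809432$)
$V - 3035555 = 809432 - 3035555 = -2226123$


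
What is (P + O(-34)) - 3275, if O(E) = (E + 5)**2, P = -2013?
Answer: -4447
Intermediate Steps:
O(E) = (5 + E)**2
(P + O(-34)) - 3275 = (-2013 + (5 - 34)**2) - 3275 = (-2013 + (-29)**2) - 3275 = (-2013 + 841) - 3275 = -1172 - 3275 = -4447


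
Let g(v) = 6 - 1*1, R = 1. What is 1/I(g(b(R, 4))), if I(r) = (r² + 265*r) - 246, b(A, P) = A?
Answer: 1/1104 ≈ 0.00090580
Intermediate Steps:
g(v) = 5 (g(v) = 6 - 1 = 5)
I(r) = -246 + r² + 265*r
1/I(g(b(R, 4))) = 1/(-246 + 5² + 265*5) = 1/(-246 + 25 + 1325) = 1/1104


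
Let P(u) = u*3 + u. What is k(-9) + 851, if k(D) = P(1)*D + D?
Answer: 806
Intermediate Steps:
P(u) = 4*u (P(u) = 3*u + u = 4*u)
k(D) = 5*D (k(D) = (4*1)*D + D = 4*D + D = 5*D)
k(-9) + 851 = 5*(-9) + 851 = -45 + 851 = 806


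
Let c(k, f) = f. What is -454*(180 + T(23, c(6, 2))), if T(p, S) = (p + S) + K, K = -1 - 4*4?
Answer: -85352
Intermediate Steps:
K = -17 (K = -1 - 16 = -17)
T(p, S) = -17 + S + p (T(p, S) = (p + S) - 17 = (S + p) - 17 = -17 + S + p)
-454*(180 + T(23, c(6, 2))) = -454*(180 + (-17 + 2 + 23)) = -454*(180 + 8) = -454*188 = -85352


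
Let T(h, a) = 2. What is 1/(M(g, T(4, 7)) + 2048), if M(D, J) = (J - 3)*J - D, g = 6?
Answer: 1/2040 ≈ 0.00049020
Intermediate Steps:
M(D, J) = -D + J*(-3 + J) (M(D, J) = (-3 + J)*J - D = J*(-3 + J) - D = -D + J*(-3 + J))
1/(M(g, T(4, 7)) + 2048) = 1/((2² - 1*6 - 3*2) + 2048) = 1/((4 - 6 - 6) + 2048) = 1/(-8 + 2048) = 1/2040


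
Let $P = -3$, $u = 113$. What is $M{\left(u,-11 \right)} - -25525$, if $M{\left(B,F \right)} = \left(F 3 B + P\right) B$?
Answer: $-396191$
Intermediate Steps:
$M{\left(B,F \right)} = B \left(-3 + 3 B F\right)$ ($M{\left(B,F \right)} = \left(F 3 B - 3\right) B = \left(3 B F - 3\right) B = \left(-3 + 3 B F\right) B = B \left(-3 + 3 B F\right)$)
$M{\left(u,-11 \right)} - -25525 = 3 \cdot 113 \left(-1 + 113 \left(-11\right)\right) - -25525 = 3 \cdot 113 \left(-1 - 1243\right) + 25525 = 3 \cdot 113 \left(-1244\right) + 25525 = -421716 + 25525 = -396191$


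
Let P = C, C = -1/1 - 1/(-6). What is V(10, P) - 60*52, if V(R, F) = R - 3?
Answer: -3113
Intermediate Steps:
C = -⅚ (C = -1*1 - 1*(-⅙) = -1 + ⅙ = -⅚ ≈ -0.83333)
P = -⅚ ≈ -0.83333
V(R, F) = -3 + R
V(10, P) - 60*52 = (-3 + 10) - 60*52 = 7 - 3120 = -3113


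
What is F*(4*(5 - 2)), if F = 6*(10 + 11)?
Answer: 1512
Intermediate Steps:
F = 126 (F = 6*21 = 126)
F*(4*(5 - 2)) = 126*(4*(5 - 2)) = 126*(4*3) = 126*12 = 1512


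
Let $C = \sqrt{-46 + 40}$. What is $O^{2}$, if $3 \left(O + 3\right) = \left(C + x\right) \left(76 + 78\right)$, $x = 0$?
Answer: $\frac{\left(9 - 154 i \sqrt{6}\right)^{2}}{9} \approx -15802.0 - 754.44 i$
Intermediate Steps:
$C = i \sqrt{6}$ ($C = \sqrt{-6} = i \sqrt{6} \approx 2.4495 i$)
$O = -3 + \frac{154 i \sqrt{6}}{3}$ ($O = -3 + \frac{\left(i \sqrt{6} + 0\right) \left(76 + 78\right)}{3} = -3 + \frac{i \sqrt{6} \cdot 154}{3} = -3 + \frac{154 i \sqrt{6}}{3} \approx -3.0 + 125.74 i$)
$O^{2} = \left(-3 + \frac{154 i \sqrt{6}}{3}\right)^{2}$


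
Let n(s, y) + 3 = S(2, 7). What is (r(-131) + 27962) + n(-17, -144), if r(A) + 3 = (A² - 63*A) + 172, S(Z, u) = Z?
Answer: 53544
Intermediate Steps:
r(A) = 169 + A² - 63*A (r(A) = -3 + ((A² - 63*A) + 172) = -3 + (172 + A² - 63*A) = 169 + A² - 63*A)
n(s, y) = -1 (n(s, y) = -3 + 2 = -1)
(r(-131) + 27962) + n(-17, -144) = ((169 + (-131)² - 63*(-131)) + 27962) - 1 = ((169 + 17161 + 8253) + 27962) - 1 = (25583 + 27962) - 1 = 53545 - 1 = 53544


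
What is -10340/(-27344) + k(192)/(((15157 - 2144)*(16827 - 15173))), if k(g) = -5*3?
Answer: 27819075065/73567329836 ≈ 0.37814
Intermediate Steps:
k(g) = -15
-10340/(-27344) + k(192)/(((15157 - 2144)*(16827 - 15173))) = -10340/(-27344) - 15*1/((15157 - 2144)*(16827 - 15173)) = -10340*(-1/27344) - 15/(13013*1654) = 2585/6836 - 15/21523502 = 27819075065/73567329836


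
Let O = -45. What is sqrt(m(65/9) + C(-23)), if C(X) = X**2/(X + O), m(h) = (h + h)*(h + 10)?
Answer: sqrt(22564967)/306 ≈ 15.524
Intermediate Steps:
m(h) = 2*h*(10 + h) (m(h) = (2*h)*(10 + h) = 2*h*(10 + h))
C(X) = X**2/(-45 + X) (C(X) = X**2/(X - 45) = X**2/(-45 + X))
sqrt(m(65/9) + C(-23)) = sqrt(2*(65/9)*(10 + 65/9) + (-23)**2/(-45 - 23)) = sqrt(2*(65*(1/9))*(10 + 65*(1/9)) + 529/(-68)) = sqrt(2*(65/9)*(10 + 65/9) + 529*(-1/68)) = sqrt(2*(65/9)*(155/9) - 529/68) = sqrt(20150/81 - 529/68) = sqrt(1327351/5508) = sqrt(22564967)/306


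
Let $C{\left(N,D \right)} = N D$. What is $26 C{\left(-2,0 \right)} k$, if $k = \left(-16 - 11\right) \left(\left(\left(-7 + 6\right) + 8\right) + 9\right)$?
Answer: $0$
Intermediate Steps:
$k = -432$ ($k = - 27 \left(\left(-1 + 8\right) + 9\right) = - 27 \left(7 + 9\right) = \left(-27\right) 16 = -432$)
$C{\left(N,D \right)} = D N$
$26 C{\left(-2,0 \right)} k = 26 \cdot 0 \left(-2\right) \left(-432\right) = 26 \cdot 0 \left(-432\right) = 0 \left(-432\right) = 0$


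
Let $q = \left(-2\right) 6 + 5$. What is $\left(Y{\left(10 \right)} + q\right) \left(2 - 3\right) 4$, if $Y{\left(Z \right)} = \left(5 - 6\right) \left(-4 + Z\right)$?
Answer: $52$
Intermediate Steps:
$q = -7$ ($q = -12 + 5 = -7$)
$Y{\left(Z \right)} = 4 - Z$ ($Y{\left(Z \right)} = - (-4 + Z) = 4 - Z$)
$\left(Y{\left(10 \right)} + q\right) \left(2 - 3\right) 4 = \left(\left(4 - 10\right) - 7\right) \left(2 - 3\right) 4 = \left(\left(4 - 10\right) - 7\right) \left(\left(-1\right) 4\right) = \left(-6 - 7\right) \left(-4\right) = \left(-13\right) \left(-4\right) = 52$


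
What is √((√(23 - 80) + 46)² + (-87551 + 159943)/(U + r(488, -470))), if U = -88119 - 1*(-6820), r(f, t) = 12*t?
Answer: √(15556430747451 + 695371854332*I*√57)/86939 ≈ 45.991 + 7.5513*I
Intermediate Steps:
U = -81299 (U = -88119 + 6820 = -81299)
√((√(23 - 80) + 46)² + (-87551 + 159943)/(U + r(488, -470))) = √((√(23 - 80) + 46)² + (-87551 + 159943)/(-81299 + 12*(-470))) = √((√(-57) + 46)² + 72392/(-81299 - 5640)) = √((I*√57 + 46)² + 72392/(-86939)) = √((46 + I*√57)² + 72392*(-1/86939)) = √((46 + I*√57)² - 72392/86939) = √(-72392/86939 + (46 + I*√57)²)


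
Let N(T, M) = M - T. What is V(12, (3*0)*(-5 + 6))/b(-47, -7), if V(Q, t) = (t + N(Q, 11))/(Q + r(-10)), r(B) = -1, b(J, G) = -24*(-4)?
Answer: -1/1056 ≈ -0.00094697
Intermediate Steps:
b(J, G) = 96
V(Q, t) = (11 + t - Q)/(-1 + Q) (V(Q, t) = (t + (11 - Q))/(Q - 1) = (11 + t - Q)/(-1 + Q))
V(12, (3*0)*(-5 + 6))/b(-47, -7) = ((11 + (3*0)*(-5 + 6) - 1*12)/(-1 + 12))/96 = ((11 + 0*1 - 12)/11)*(1/96) = ((11 + 0 - 12)/11)*(1/96) = ((1/11)*(-1))*(1/96) = -1/11*1/96 = -1/1056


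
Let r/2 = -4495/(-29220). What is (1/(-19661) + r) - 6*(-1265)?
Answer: 436058937097/57449442 ≈ 7590.3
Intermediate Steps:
r = 899/2922 (r = 2*(-4495/(-29220)) = 2*(-4495*(-1/29220)) = 2*(899/5844) = 899/2922 ≈ 0.30767)
(1/(-19661) + r) - 6*(-1265) = (1/(-19661) + 899/2922) - 6*(-1265) = (-1/19661 + 899/2922) + 7590 = 17672317/57449442 + 7590 = 436058937097/57449442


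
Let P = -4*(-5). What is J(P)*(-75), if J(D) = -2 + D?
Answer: -1350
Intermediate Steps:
P = 20
J(P)*(-75) = (-2 + 20)*(-75) = 18*(-75) = -1350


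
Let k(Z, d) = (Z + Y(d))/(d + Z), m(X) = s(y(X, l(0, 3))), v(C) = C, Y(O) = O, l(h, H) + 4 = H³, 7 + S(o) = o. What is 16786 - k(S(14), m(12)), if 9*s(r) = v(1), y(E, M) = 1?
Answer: 16785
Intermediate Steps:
S(o) = -7 + o
l(h, H) = -4 + H³
s(r) = ⅑ (s(r) = (⅑)*1 = ⅑)
m(X) = ⅑
k(Z, d) = 1 (k(Z, d) = (Z + d)/(d + Z) = (Z + d)/(Z + d) = 1)
16786 - k(S(14), m(12)) = 16786 - 1*1 = 16786 - 1 = 16785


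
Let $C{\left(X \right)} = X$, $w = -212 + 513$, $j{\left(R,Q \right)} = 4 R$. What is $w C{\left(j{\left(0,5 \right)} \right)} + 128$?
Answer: $128$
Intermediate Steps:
$w = 301$
$w C{\left(j{\left(0,5 \right)} \right)} + 128 = 301 \cdot 4 \cdot 0 + 128 = 301 \cdot 0 + 128 = 0 + 128 = 128$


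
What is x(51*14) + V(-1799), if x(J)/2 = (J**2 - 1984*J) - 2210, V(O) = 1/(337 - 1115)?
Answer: -1414388441/778 ≈ -1.8180e+6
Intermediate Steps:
V(O) = -1/778 (V(O) = 1/(-778) = -1/778)
x(J) = -4420 - 3968*J + 2*J**2 (x(J) = 2*((J**2 - 1984*J) - 2210) = 2*(-2210 + J**2 - 1984*J) = -4420 - 3968*J + 2*J**2)
x(51*14) + V(-1799) = (-4420 - 202368*14 + 2*(51*14)**2) - 1/778 = (-4420 - 3968*714 + 2*714**2) - 1/778 = (-4420 - 2833152 + 2*509796) - 1/778 = (-4420 - 2833152 + 1019592) - 1/778 = -1817980 - 1/778 = -1414388441/778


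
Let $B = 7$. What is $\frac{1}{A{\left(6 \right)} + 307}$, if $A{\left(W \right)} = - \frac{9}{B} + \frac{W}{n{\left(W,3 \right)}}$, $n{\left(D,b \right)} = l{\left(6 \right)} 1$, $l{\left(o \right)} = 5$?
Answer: $\frac{35}{10742} \approx 0.0032582$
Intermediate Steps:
$n{\left(D,b \right)} = 5$ ($n{\left(D,b \right)} = 5 \cdot 1 = 5$)
$A{\left(W \right)} = - \frac{9}{7} + \frac{W}{5}$
$\frac{1}{A{\left(6 \right)} + 307} = \frac{1}{\left(- \frac{9}{7} + \frac{1}{5} \cdot 6\right) + 307} = \frac{1}{\left(- \frac{9}{7} + \frac{6}{5}\right) + 307} = \frac{1}{- \frac{3}{35} + 307} = \frac{1}{\frac{10742}{35}} = \frac{35}{10742}$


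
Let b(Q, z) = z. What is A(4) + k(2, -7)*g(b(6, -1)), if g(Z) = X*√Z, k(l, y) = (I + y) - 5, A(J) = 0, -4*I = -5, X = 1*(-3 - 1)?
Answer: 43*I ≈ 43.0*I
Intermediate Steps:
X = -4 (X = 1*(-4) = -4)
I = 5/4 (I = -¼*(-5) = 5/4 ≈ 1.2500)
k(l, y) = -15/4 + y (k(l, y) = (5/4 + y) - 5 = -15/4 + y)
g(Z) = -4*√Z
A(4) + k(2, -7)*g(b(6, -1)) = 0 + (-15/4 - 7)*(-4*I) = 0 - (-43)*I = 0 + 43*I = 43*I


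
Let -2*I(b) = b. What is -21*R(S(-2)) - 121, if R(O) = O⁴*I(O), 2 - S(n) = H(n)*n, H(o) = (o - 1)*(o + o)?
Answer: 124754327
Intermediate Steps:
H(o) = 2*o*(-1 + o) (H(o) = (-1 + o)*(2*o) = 2*o*(-1 + o))
I(b) = -b/2
S(n) = 2 - 2*n²*(-1 + n) (S(n) = 2 - 2*n*(-1 + n)*n = 2 - 2*n²*(-1 + n))
R(O) = -O⁵/2 (R(O) = O⁴*(-O/2) = -O⁵/2)
-21*R(S(-2)) - 121 = -(-21)*(2 + 2*(-2)²*(1 - 1*(-2)))⁵/2 - 121 = -(-21)*(2 + 2*4*(1 + 2))⁵/2 - 121 = -(-21)*(2 + 2*4*3)⁵/2 - 121 = -(-21)*(2 + 24)⁵/2 - 121 = -(-21)*26⁵/2 - 121 = -(-21)*11881376/2 - 121 = -21*(-5940688) - 121 = 124754448 - 121 = 124754327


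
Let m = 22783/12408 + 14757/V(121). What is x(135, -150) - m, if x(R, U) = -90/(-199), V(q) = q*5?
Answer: -3500473639/135805560 ≈ -25.776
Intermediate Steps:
V(q) = 5*q
x(R, U) = 90/199 (x(R, U) = -90*(-1/199) = 90/199)
m = 17898961/682440 (m = 22783/12408 + 14757/((5*121)) = 22783*(1/12408) + 14757/605 = 22783/12408 + 14757*(1/605) = 22783/12408 + 14757/605 = 17898961/682440 ≈ 26.228)
x(135, -150) - m = 90/199 - 1*17898961/682440 = 90/199 - 17898961/682440 = -3500473639/135805560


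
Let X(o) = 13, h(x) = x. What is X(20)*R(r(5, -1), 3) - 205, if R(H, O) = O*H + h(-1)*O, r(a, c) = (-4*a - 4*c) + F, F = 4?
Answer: -712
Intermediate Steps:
r(a, c) = 4 - 4*a - 4*c (r(a, c) = (-4*a - 4*c) + 4 = 4 - 4*a - 4*c)
R(H, O) = -O + H*O (R(H, O) = O*H - O = H*O - O = -O + H*O)
X(20)*R(r(5, -1), 3) - 205 = 13*(3*(-1 + (4 - 4*5 - 4*(-1)))) - 205 = 13*(3*(-1 + (4 - 20 + 4))) - 205 = 13*(3*(-1 - 12)) - 205 = 13*(3*(-13)) - 205 = 13*(-39) - 205 = -507 - 205 = -712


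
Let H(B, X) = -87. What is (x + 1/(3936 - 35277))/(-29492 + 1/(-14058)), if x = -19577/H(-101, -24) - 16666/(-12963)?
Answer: -143615226754032/18715594468204519 ≈ -0.0076736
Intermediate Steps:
x = 2933639/12963 (x = -19577/(-87) - 16666/(-12963) = -19577*(-1/87) - 16666*(-1/12963) = 19577/87 + 16666/12963 = 2933639/12963 ≈ 226.31)
(x + 1/(3936 - 35277))/(-29492 + 1/(-14058)) = (2933639/12963 + 1/(3936 - 35277))/(-29492 + 1/(-14058)) = (2933639/12963 + 1/(-31341))/(-29492 - 1/14058) = (2933639/12963 - 1/31341)/(-414598537/14058) = (30647722312/135424461)*(-14058/414598537) = -143615226754032/18715594468204519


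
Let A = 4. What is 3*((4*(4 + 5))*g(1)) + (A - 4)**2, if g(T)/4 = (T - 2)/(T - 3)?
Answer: 216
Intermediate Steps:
g(T) = 4*(-2 + T)/(-3 + T) (g(T) = 4*((T - 2)/(T - 3)) = 4*((-2 + T)/(-3 + T)) = 4*(-2 + T)/(-3 + T))
3*((4*(4 + 5))*g(1)) + (A - 4)**2 = 3*((4*(4 + 5))*(4*(-2 + 1)/(-3 + 1))) + (4 - 4)**2 = 3*((4*9)*(4*(-1)/(-2))) + 0**2 = 3*(36*(4*(-1/2)*(-1))) + 0 = 3*(36*2) + 0 = 3*72 + 0 = 216 + 0 = 216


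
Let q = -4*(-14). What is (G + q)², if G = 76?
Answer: 17424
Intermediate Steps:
q = 56
(G + q)² = (76 + 56)² = 132² = 17424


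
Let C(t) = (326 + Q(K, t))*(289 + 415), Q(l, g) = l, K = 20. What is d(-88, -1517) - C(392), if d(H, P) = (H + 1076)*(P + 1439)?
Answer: -320648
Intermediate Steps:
d(H, P) = (1076 + H)*(1439 + P)
C(t) = 243584 (C(t) = (326 + 20)*(289 + 415) = 346*704 = 243584)
d(-88, -1517) - C(392) = (1548364 + 1076*(-1517) + 1439*(-88) - 88*(-1517)) - 1*243584 = (1548364 - 1632292 - 126632 + 133496) - 243584 = -77064 - 243584 = -320648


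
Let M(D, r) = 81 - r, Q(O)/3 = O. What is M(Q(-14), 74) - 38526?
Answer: -38519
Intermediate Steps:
Q(O) = 3*O
M(Q(-14), 74) - 38526 = (81 - 1*74) - 38526 = (81 - 74) - 38526 = 7 - 38526 = -38519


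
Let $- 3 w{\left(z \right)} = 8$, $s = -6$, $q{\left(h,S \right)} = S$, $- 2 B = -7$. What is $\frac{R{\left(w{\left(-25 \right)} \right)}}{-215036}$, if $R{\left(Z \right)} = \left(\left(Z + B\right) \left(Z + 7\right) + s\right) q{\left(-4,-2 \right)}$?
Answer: $- \frac{43}{1935324} \approx -2.2219 \cdot 10^{-5}$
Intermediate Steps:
$B = \frac{7}{2}$ ($B = \left(- \frac{1}{2}\right) \left(-7\right) = \frac{7}{2} \approx 3.5$)
$w{\left(z \right)} = - \frac{8}{3}$ ($w{\left(z \right)} = \left(- \frac{1}{3}\right) 8 = - \frac{8}{3}$)
$R{\left(Z \right)} = 12 - 2 \left(7 + Z\right) \left(\frac{7}{2} + Z\right)$ ($R{\left(Z \right)} = \left(\left(Z + \frac{7}{2}\right) \left(Z + 7\right) - 6\right) \left(-2\right) = \left(\left(\frac{7}{2} + Z\right) \left(7 + Z\right) - 6\right) \left(-2\right) = \left(\left(7 + Z\right) \left(\frac{7}{2} + Z\right) - 6\right) \left(-2\right) = \left(-6 + \left(7 + Z\right) \left(\frac{7}{2} + Z\right)\right) \left(-2\right) = 12 - 2 \left(7 + Z\right) \left(\frac{7}{2} + Z\right)$)
$\frac{R{\left(w{\left(-25 \right)} \right)}}{-215036} = \frac{-37 - -56 - 2 \left(- \frac{8}{3}\right)^{2}}{-215036} = \left(-37 + 56 - \frac{128}{9}\right) \left(- \frac{1}{215036}\right) = \frac{43}{9} \left(- \frac{1}{215036}\right) = - \frac{43}{1935324}$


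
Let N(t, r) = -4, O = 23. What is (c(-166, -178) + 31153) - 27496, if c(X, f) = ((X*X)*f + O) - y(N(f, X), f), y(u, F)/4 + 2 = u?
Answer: -4901264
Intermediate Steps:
y(u, F) = -8 + 4*u
c(X, f) = 47 + f*X**2 (c(X, f) = ((X*X)*f + 23) - (-8 + 4*(-4)) = (X**2*f + 23) - (-8 - 16) = (f*X**2 + 23) - 1*(-24) = (23 + f*X**2) + 24 = 47 + f*X**2)
(c(-166, -178) + 31153) - 27496 = ((47 - 178*(-166)**2) + 31153) - 27496 = ((47 - 178*27556) + 31153) - 27496 = ((47 - 4904968) + 31153) - 27496 = (-4904921 + 31153) - 27496 = -4873768 - 27496 = -4901264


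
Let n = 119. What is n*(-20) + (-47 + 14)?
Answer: -2413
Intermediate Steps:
n*(-20) + (-47 + 14) = 119*(-20) + (-47 + 14) = -2380 - 33 = -2413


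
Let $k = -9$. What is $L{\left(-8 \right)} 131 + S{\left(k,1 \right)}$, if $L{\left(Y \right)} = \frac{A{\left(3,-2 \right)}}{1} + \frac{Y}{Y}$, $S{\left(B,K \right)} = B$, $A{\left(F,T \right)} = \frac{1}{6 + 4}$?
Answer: $\frac{1351}{10} \approx 135.1$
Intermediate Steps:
$A{\left(F,T \right)} = \frac{1}{10}$
$L{\left(Y \right)} = \frac{11}{10}$ ($L{\left(Y \right)} = \frac{1}{10 \cdot 1} + \frac{Y}{Y} = \frac{1}{10} \cdot 1 + 1 = \frac{1}{10} + 1 = \frac{11}{10}$)
$L{\left(-8 \right)} 131 + S{\left(k,1 \right)} = \frac{11}{10} \cdot 131 - 9 = \frac{1441}{10} - 9 = \frac{1351}{10}$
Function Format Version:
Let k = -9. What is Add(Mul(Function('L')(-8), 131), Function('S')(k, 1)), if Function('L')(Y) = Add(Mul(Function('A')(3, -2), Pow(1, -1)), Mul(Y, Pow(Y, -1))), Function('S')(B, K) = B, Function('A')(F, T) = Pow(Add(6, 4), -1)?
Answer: Rational(1351, 10) ≈ 135.10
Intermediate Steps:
Function('A')(F, T) = Rational(1, 10) (Function('A')(F, T) = Pow(10, -1) = Rational(1, 10))
Function('L')(Y) = Rational(11, 10) (Function('L')(Y) = Add(Mul(Rational(1, 10), Pow(1, -1)), Mul(Y, Pow(Y, -1))) = Add(Mul(Rational(1, 10), 1), 1) = Add(Rational(1, 10), 1) = Rational(11, 10))
Add(Mul(Function('L')(-8), 131), Function('S')(k, 1)) = Add(Mul(Rational(11, 10), 131), -9) = Add(Rational(1441, 10), -9) = Rational(1351, 10)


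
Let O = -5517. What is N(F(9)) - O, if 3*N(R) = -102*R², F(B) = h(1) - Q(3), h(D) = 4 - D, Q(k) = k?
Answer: 5517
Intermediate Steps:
F(B) = 0 (F(B) = (4 - 1*1) - 1*3 = (4 - 1) - 3 = 3 - 3 = 0)
N(R) = -34*R² (N(R) = (-102*R²)/3 = -34*R²)
N(F(9)) - O = -34*0² - 1*(-5517) = -34*0 + 5517 = 0 + 5517 = 5517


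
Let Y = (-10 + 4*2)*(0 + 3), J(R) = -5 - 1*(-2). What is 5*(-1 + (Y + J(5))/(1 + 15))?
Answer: -125/16 ≈ -7.8125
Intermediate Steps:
J(R) = -3 (J(R) = -5 + 2 = -3)
Y = -6 (Y = (-10 + 8)*3 = -2*3 = -6)
5*(-1 + (Y + J(5))/(1 + 15)) = 5*(-1 + (-6 - 3)/(1 + 15)) = 5*(-1 - 9/16) = 5*(-25/16) = -125/16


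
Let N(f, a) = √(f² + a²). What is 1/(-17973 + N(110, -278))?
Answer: -17973/322939345 - 2*√22346/322939345 ≈ -5.6580e-5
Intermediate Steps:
N(f, a) = √(a² + f²)
1/(-17973 + N(110, -278)) = 1/(-17973 + √((-278)² + 110²)) = 1/(-17973 + √(77284 + 12100)) = 1/(-17973 + √89384) = 1/(-17973 + 2*√22346)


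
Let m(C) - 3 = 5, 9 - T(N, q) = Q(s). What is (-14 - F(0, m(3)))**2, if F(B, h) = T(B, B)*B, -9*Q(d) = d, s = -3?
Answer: 196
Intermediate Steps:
Q(d) = -d/9
T(N, q) = 26/3 (T(N, q) = 9 - (-1)*(-3)/9 = 9 - 1*1/3 = 9 - 1/3 = 26/3)
m(C) = 8 (m(C) = 3 + 5 = 8)
F(B, h) = 26*B/3
(-14 - F(0, m(3)))**2 = (-14 - 26*0/3)**2 = (-14 - 1*0)**2 = (-14 + 0)**2 = (-14)**2 = 196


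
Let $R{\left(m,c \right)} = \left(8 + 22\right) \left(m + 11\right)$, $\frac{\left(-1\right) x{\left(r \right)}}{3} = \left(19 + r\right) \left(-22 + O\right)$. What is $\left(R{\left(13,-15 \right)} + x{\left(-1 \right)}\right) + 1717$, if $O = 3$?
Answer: $3463$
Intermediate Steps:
$x{\left(r \right)} = 1083 + 57 r$ ($x{\left(r \right)} = - 3 \left(19 + r\right) \left(-22 + 3\right) = - 3 \left(19 + r\right) \left(-19\right) = - 3 \left(-361 - 19 r\right) = 1083 + 57 r$)
$R{\left(m,c \right)} = 330 + 30 m$ ($R{\left(m,c \right)} = 30 \left(11 + m\right) = 330 + 30 m$)
$\left(R{\left(13,-15 \right)} + x{\left(-1 \right)}\right) + 1717 = \left(\left(330 + 30 \cdot 13\right) + \left(1083 + 57 \left(-1\right)\right)\right) + 1717 = \left(\left(330 + 390\right) + \left(1083 - 57\right)\right) + 1717 = \left(720 + 1026\right) + 1717 = 1746 + 1717 = 3463$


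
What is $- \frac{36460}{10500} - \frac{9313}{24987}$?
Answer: $- \frac{5604514}{1457575} \approx -3.8451$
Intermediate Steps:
$- \frac{36460}{10500} - \frac{9313}{24987} = \left(-36460\right) \frac{1}{10500} - \frac{9313}{24987} = - \frac{1823}{525} - \frac{9313}{24987} = - \frac{5604514}{1457575}$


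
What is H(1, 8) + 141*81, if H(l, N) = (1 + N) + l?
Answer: 11431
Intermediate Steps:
H(l, N) = 1 + N + l
H(1, 8) + 141*81 = (1 + 8 + 1) + 141*81 = 10 + 11421 = 11431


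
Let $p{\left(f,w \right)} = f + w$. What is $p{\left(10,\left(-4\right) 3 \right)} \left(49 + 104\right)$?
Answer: $-306$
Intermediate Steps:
$p{\left(10,\left(-4\right) 3 \right)} \left(49 + 104\right) = \left(10 - 12\right) \left(49 + 104\right) = \left(10 - 12\right) 153 = \left(-2\right) 153 = -306$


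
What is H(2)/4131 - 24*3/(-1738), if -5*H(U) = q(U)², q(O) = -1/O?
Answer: 2973451/71796780 ≈ 0.041415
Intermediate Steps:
H(U) = -1/(5*U²)
H(2)/4131 - 24*3/(-1738) = -⅕/2²/4131 - 24*3/(-1738) = -⅕*¼*(1/4131) - 72*(-1/1738) = -1/20*1/4131 + 36/869 = -1/82620 + 36/869 = 2973451/71796780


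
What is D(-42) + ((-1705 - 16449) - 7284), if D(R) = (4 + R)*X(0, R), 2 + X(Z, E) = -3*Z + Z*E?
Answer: -25362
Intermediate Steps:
X(Z, E) = -2 - 3*Z + E*Z (X(Z, E) = -2 + (-3*Z + Z*E) = -2 + (-3*Z + E*Z) = -2 - 3*Z + E*Z)
D(R) = -8 - 2*R (D(R) = (4 + R)*(-2 - 3*0 + R*0) = (4 + R)*(-2 + 0 + 0) = (4 + R)*(-2) = -8 - 2*R)
D(-42) + ((-1705 - 16449) - 7284) = (-8 - 2*(-42)) + ((-1705 - 16449) - 7284) = (-8 + 84) + (-18154 - 7284) = 76 - 25438 = -25362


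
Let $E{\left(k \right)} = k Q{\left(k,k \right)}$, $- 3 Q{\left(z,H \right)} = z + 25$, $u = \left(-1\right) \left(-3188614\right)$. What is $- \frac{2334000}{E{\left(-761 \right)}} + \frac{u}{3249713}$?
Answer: $\frac{1533776273309}{113759453278} \approx 13.483$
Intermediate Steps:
$u = 3188614$
$Q{\left(z,H \right)} = - \frac{25}{3} - \frac{z}{3}$ ($Q{\left(z,H \right)} = - \frac{z + 25}{3} = - \frac{25 + z}{3} = - \frac{25}{3} - \frac{z}{3}$)
$E{\left(k \right)} = k \left(- \frac{25}{3} - \frac{k}{3}\right)$
$- \frac{2334000}{E{\left(-761 \right)}} + \frac{u}{3249713} = - \frac{2334000}{\left(- \frac{1}{3}\right) \left(-761\right) \left(25 - 761\right)} + \frac{3188614}{3249713} = - \frac{2334000}{\left(- \frac{1}{3}\right) \left(-761\right) \left(-736\right)} + 3188614 \cdot \frac{1}{3249713} = - \frac{2334000}{- \frac{560096}{3}} + \frac{3188614}{3249713} = \left(-2334000\right) \left(- \frac{3}{560096}\right) + \frac{3188614}{3249713} = \frac{437625}{35006} + \frac{3188614}{3249713} = \frac{1533776273309}{113759453278}$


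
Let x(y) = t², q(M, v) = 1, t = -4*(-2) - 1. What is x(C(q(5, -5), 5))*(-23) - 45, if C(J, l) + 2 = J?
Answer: -1172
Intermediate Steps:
t = 7 (t = 8 - 1 = 7)
C(J, l) = -2 + J
x(y) = 49 (x(y) = 7² = 49)
x(C(q(5, -5), 5))*(-23) - 45 = 49*(-23) - 45 = -1127 - 45 = -1172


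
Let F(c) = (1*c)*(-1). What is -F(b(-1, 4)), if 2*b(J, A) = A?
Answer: 2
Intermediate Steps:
b(J, A) = A/2
F(c) = -c (F(c) = c*(-1) = -c)
-F(b(-1, 4)) = -(-1)*(½)*4 = -(-1)*2 = -1*(-2) = 2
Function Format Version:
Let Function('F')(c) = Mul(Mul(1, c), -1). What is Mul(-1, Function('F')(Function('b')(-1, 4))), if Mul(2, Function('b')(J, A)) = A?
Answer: 2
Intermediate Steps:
Function('b')(J, A) = Mul(Rational(1, 2), A)
Function('F')(c) = Mul(-1, c) (Function('F')(c) = Mul(c, -1) = Mul(-1, c))
Mul(-1, Function('F')(Function('b')(-1, 4))) = Mul(-1, Mul(-1, Mul(Rational(1, 2), 4))) = Mul(-1, Mul(-1, 2)) = Mul(-1, -2) = 2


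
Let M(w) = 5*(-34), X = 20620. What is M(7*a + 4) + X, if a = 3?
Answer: 20450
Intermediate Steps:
M(w) = -170
M(7*a + 4) + X = -170 + 20620 = 20450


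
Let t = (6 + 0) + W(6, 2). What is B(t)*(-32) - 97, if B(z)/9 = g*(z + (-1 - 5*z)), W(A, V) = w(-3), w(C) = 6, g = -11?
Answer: -155329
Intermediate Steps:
W(A, V) = 6
t = 12 (t = (6 + 0) + 6 = 6 + 6 = 12)
B(z) = 99 + 396*z (B(z) = 9*(-11*(z + (-1 - 5*z))) = 9*(-11*(-1 - 4*z)) = 9*(11 + 44*z) = 99 + 396*z)
B(t)*(-32) - 97 = (99 + 396*12)*(-32) - 97 = (99 + 4752)*(-32) - 97 = 4851*(-32) - 97 = -155232 - 97 = -155329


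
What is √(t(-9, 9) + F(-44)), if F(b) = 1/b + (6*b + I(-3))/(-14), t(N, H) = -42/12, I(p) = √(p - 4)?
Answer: √(363671 - 1694*I*√7)/154 ≈ 3.916 - 0.02413*I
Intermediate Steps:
I(p) = √(-4 + p)
t(N, H) = -7/2 (t(N, H) = -42*1/12 = -7/2)
F(b) = 1/b - 3*b/7 - I*√7/14 (F(b) = 1/b + (6*b + √(-4 - 3))/(-14) = 1/b + (6*b + √(-7))*(-1/14) = 1/b + (6*b + I*√7)*(-1/14) = 1/b + (-3*b/7 - I*√7/14) = 1/b - 3*b/7 - I*√7/14)
√(t(-9, 9) + F(-44)) = √(-7/2 + (1/14)*(14 - 1*(-44)*(6*(-44) + I*√7))/(-44)) = √(-7/2 + (1/14)*(-1/44)*(14 - 1*(-44)*(-264 + I*√7))) = √(-7/2 + (1/14)*(-1/44)*(14 + (-11616 + 44*I*√7))) = √(-7/2 + (1/14)*(-1/44)*(-11602 + 44*I*√7)) = √(-7/2 + (5801/308 - I*√7/14)) = √(4723/308 - I*√7/14)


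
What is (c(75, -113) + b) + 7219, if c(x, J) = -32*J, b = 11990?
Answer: 22825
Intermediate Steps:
(c(75, -113) + b) + 7219 = (-32*(-113) + 11990) + 7219 = (3616 + 11990) + 7219 = 15606 + 7219 = 22825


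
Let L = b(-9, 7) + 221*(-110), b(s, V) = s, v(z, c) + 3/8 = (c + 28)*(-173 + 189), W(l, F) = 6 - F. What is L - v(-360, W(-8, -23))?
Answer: -201845/8 ≈ -25231.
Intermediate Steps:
v(z, c) = 3581/8 + 16*c (v(z, c) = -3/8 + (c + 28)*(-173 + 189) = -3/8 + (28 + c)*16 = -3/8 + (448 + 16*c) = 3581/8 + 16*c)
L = -24319 (L = -9 + 221*(-110) = -9 - 24310 = -24319)
L - v(-360, W(-8, -23)) = -24319 - (3581/8 + 16*(6 - 1*(-23))) = -24319 - (3581/8 + 16*(6 + 23)) = -24319 - (3581/8 + 16*29) = -24319 - (3581/8 + 464) = -24319 - 1*7293/8 = -24319 - 7293/8 = -201845/8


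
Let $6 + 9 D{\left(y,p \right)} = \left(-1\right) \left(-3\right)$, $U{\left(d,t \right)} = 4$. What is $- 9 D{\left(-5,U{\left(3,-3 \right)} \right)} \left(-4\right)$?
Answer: $-12$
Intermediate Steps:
$D{\left(y,p \right)} = - \frac{1}{3}$ ($D{\left(y,p \right)} = - \frac{2}{3} + \frac{\left(-1\right) \left(-3\right)}{9} = - \frac{2}{3} + \frac{1}{9} \cdot 3 = - \frac{2}{3} + \frac{1}{3} = - \frac{1}{3}$)
$- 9 D{\left(-5,U{\left(3,-3 \right)} \right)} \left(-4\right) = \left(-9\right) \left(- \frac{1}{3}\right) \left(-4\right) = 3 \left(-4\right) = -12$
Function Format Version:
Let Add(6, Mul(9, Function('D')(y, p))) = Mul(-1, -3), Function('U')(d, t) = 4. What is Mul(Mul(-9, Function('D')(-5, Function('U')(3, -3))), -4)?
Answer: -12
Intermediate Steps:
Function('D')(y, p) = Rational(-1, 3) (Function('D')(y, p) = Add(Rational(-2, 3), Mul(Rational(1, 9), Mul(-1, -3))) = Add(Rational(-2, 3), Mul(Rational(1, 9), 3)) = Add(Rational(-2, 3), Rational(1, 3)) = Rational(-1, 3))
Mul(Mul(-9, Function('D')(-5, Function('U')(3, -3))), -4) = Mul(Mul(-9, Rational(-1, 3)), -4) = Mul(3, -4) = -12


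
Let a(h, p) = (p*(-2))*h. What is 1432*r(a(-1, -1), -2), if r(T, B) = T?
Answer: -2864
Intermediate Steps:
a(h, p) = -2*h*p (a(h, p) = (-2*p)*h = -2*h*p)
1432*r(a(-1, -1), -2) = 1432*(-2*(-1)*(-1)) = 1432*(-2) = -2864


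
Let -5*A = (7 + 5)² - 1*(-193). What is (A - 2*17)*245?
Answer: -24843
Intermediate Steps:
A = -337/5 (A = -((7 + 5)² - 1*(-193))/5 = -(12² + 193)/5 = -(144 + 193)/5 = -⅕*337 = -337/5 ≈ -67.400)
(A - 2*17)*245 = (-337/5 - 2*17)*245 = (-337/5 - 34)*245 = -507/5*245 = -24843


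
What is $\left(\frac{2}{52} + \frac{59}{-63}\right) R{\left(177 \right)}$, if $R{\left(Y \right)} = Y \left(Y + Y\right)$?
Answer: $- \frac{5120551}{91} \approx -56270.0$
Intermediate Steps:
$R{\left(Y \right)} = 2 Y^{2}$ ($R{\left(Y \right)} = Y 2 Y = 2 Y^{2}$)
$\left(\frac{2}{52} + \frac{59}{-63}\right) R{\left(177 \right)} = \left(\frac{2}{52} + \frac{59}{-63}\right) 2 \cdot 177^{2} = \left(2 \cdot \frac{1}{52} + 59 \left(- \frac{1}{63}\right)\right) 2 \cdot 31329 = \left(\frac{1}{26} - \frac{59}{63}\right) 62658 = \left(- \frac{1471}{1638}\right) 62658 = - \frac{5120551}{91}$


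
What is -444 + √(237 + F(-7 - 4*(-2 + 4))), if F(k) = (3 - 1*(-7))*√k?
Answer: -444 + √(237 + 10*I*√15) ≈ -428.55 + 1.2537*I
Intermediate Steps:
F(k) = 10*√k (F(k) = (3 + 7)*√k = 10*√k)
-444 + √(237 + F(-7 - 4*(-2 + 4))) = -444 + √(237 + 10*√(-7 - 4*(-2 + 4))) = -444 + √(237 + 10*√(-7 - 4*2)) = -444 + √(237 + 10*√(-7 - 1*8)) = -444 + √(237 + 10*√(-7 - 8)) = -444 + √(237 + 10*√(-15)) = -444 + √(237 + 10*(I*√15)) = -444 + √(237 + 10*I*√15)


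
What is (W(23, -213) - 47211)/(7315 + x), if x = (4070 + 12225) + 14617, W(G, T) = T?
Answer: -47424/38227 ≈ -1.2406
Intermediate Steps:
x = 30912 (x = 16295 + 14617 = 30912)
(W(23, -213) - 47211)/(7315 + x) = (-213 - 47211)/(7315 + 30912) = -47424/38227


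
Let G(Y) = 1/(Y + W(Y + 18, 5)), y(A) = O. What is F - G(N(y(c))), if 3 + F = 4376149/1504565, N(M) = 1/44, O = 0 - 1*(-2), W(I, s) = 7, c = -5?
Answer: -108702574/464910585 ≈ -0.23381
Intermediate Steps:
O = 2 (O = 0 + 2 = 2)
y(A) = 2
N(M) = 1/44
F = -137546/1504565 (F = -3 + 4376149/1504565 = -137546/1504565 ≈ -0.091419)
G(Y) = 1/(7 + Y) (G(Y) = 1/(Y + 7) = 1/(7 + Y))
F - G(N(y(c))) = -137546/1504565 - 1/(7 + 1/44) = -137546/1504565 - 1/309/44 = -137546/1504565 - 1*44/309 = -137546/1504565 - 44/309 = -108702574/464910585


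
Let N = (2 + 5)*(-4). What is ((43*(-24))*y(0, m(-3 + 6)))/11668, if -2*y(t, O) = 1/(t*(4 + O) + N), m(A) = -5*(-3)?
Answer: -129/81676 ≈ -0.0015794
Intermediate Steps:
m(A) = 15
N = -28 (N = 7*(-4) = -28)
y(t, O) = -1/(2*(-28 + t*(4 + O))) (y(t, O) = -1/(2*(t*(4 + O) - 28)) = -1/(2*(-28 + t*(4 + O))))
((43*(-24))*y(0, m(-3 + 6)))/11668 = ((43*(-24))*(-1/(-56 + 8*0 + 2*15*0)))/11668 = -(-1032)/(-56 + 0 + 0)*(1/11668) = -(-1032)/(-56)*(1/11668) = -(-1032)*(-1)/56*(1/11668) = -1032*1/56*(1/11668) = -129/7*1/11668 = -129/81676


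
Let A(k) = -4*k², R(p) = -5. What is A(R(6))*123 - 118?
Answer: -12418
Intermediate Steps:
A(R(6))*123 - 118 = -4*(-5)²*123 - 118 = -4*25*123 - 118 = -100*123 - 118 = -12300 - 118 = -12418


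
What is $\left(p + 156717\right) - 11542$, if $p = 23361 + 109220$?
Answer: $277756$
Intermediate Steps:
$p = 132581$
$\left(p + 156717\right) - 11542 = \left(132581 + 156717\right) - 11542 = 289298 - 11542 = 277756$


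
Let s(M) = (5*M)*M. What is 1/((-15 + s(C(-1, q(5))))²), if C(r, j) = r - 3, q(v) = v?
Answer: 1/4225 ≈ 0.00023669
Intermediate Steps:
C(r, j) = -3 + r
s(M) = 5*M²
1/((-15 + s(C(-1, q(5))))²) = 1/((-15 + 5*(-3 - 1)²)²) = 1/((-15 + 5*(-4)²)²) = 1/((-15 + 5*16)²) = 1/((-15 + 80)²) = 1/(65²) = 1/4225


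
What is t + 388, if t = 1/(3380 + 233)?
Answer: 1401845/3613 ≈ 388.00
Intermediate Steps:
t = 1/3613 ≈ 0.00027678
t + 388 = 1/3613 + 388 = 1401845/3613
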